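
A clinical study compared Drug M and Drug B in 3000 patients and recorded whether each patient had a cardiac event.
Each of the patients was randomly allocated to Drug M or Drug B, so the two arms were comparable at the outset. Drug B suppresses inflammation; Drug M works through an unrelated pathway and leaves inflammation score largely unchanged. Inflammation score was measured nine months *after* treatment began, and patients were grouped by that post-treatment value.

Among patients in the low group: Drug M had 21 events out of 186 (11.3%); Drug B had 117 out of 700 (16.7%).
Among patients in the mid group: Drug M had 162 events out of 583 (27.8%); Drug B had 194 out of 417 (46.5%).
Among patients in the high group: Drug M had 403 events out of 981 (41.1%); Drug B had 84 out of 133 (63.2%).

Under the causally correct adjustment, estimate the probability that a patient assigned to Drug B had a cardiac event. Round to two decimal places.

Stratifying would compare drugs among patients the drugs themselves sorted into inflammation score groups — a form of selection on an intermediate. The unconditioned pooled rates give the total causal effect.
So P(outcome | do(Drug B)) is just the pooled rate for Drug B: 395/1250 = 0.316.

0.32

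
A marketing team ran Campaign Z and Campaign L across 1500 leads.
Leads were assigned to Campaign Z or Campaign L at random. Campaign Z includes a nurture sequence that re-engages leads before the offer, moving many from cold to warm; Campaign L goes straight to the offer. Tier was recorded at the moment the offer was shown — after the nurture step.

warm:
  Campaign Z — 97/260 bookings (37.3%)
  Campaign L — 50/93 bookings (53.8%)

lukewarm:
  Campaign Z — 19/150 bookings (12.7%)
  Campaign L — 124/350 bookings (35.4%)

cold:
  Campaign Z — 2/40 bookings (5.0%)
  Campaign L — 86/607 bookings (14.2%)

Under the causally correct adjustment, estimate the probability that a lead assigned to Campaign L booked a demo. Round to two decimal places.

0.25

Engagement tier lies on the pathway campaign → engagement tier → outcome, so adjusting for it blocks the indirect effect. For the total causal effect of campaign, use the unadjusted pooled rates.
So P(outcome | do(Campaign L)) is just the pooled rate for Campaign L: 260/1050 = 0.248.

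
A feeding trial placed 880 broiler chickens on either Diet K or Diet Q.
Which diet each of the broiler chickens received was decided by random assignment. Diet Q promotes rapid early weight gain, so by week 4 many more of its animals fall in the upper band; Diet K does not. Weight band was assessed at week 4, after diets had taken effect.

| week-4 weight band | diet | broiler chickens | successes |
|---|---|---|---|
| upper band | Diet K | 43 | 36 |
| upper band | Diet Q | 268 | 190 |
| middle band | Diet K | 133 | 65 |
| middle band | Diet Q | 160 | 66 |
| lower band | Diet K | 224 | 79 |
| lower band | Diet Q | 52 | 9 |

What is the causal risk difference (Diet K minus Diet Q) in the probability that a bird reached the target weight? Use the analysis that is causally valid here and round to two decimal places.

The distribution of week-4 weight band is itself part of what the diet does — it is an intermediate outcome. Holding it fixed would remove that part of the effect; the total effect is the pooled difference.
The causal difference is the pooled difference: 0.450 − 0.552 = -0.102.

-0.10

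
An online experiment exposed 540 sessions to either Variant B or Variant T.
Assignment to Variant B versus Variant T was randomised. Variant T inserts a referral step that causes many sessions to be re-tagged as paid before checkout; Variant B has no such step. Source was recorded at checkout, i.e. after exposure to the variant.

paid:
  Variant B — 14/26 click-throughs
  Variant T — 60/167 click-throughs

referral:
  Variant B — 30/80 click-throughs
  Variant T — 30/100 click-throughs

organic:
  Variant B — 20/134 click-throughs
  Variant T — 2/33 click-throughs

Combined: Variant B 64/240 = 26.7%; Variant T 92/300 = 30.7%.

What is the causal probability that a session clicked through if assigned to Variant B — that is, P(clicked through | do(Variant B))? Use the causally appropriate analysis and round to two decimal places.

The stratified and pooled comparisons disagree (Variant B wins within each traffic source; Variant T wins overall), so the answer turns on the causal role of traffic source.
Traffic source here is a post-treatment variable shaped by the variant; conditioning on it would introduce bias rather than remove it. The overall comparison is the causal one.
So P(outcome | do(Variant B)) is just the pooled rate for Variant B: 64/240 = 0.267.

0.27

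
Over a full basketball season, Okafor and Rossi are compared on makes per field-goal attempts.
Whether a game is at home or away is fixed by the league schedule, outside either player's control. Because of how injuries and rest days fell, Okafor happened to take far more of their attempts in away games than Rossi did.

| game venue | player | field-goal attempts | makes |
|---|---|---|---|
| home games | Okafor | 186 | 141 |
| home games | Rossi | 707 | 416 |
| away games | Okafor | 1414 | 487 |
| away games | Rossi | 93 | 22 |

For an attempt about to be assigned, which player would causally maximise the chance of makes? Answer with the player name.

Okafor

Within every game venue level Okafor has the higher rate, yet pooled Rossi does — Simpson's reversal.
Since game venue is a pre-existing factor (not a product of the player) and it affects the outcome on its own, it is a confounder. The stratified rates, not the pooled rate, identify the causal effect.
Within each level — home games: 75.8% vs 58.8%; away games: 34.4% vs 23.7% — Okafor is higher every time.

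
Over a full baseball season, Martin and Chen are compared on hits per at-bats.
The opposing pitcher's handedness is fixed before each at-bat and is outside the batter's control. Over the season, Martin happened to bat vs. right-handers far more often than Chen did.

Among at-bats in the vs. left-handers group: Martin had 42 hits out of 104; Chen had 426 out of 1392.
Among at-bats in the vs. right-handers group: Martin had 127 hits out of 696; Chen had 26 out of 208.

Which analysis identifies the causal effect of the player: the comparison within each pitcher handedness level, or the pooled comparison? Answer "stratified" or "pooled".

The stratified and pooled comparisons disagree (Martin wins within each pitcher handedness; Chen wins overall), so the answer turns on the causal role of pitcher handedness.
Since pitcher handedness is a pre-existing factor (not a product of the player) and it affects the outcome on its own, it is a confounder. The stratified rates, not the pooled rate, identify the causal effect.
Within each level — vs. left-handers: 40.4% vs 30.6%; vs. right-handers: 18.2% vs 12.5% — Martin is higher every time.

stratified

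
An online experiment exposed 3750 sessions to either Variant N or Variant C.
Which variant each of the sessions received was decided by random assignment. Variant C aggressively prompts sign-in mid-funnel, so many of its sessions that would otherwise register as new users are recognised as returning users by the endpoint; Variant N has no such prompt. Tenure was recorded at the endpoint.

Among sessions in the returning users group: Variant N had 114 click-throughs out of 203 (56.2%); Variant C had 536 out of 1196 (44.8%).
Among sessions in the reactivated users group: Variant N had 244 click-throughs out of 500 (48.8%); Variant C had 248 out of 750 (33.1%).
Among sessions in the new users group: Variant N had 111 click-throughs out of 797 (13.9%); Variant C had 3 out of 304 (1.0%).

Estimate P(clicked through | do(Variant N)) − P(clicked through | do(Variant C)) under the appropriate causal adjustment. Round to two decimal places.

User tenure is recorded after the variant and is itself shifted by it — it sits on the causal path from variant to outcome. Conditioning on a mediator would strip out part of the effect we want; the pooled comparison gives the total causal effect.
The causal difference is the pooled difference: 0.313 − 0.350 = -0.037.

-0.04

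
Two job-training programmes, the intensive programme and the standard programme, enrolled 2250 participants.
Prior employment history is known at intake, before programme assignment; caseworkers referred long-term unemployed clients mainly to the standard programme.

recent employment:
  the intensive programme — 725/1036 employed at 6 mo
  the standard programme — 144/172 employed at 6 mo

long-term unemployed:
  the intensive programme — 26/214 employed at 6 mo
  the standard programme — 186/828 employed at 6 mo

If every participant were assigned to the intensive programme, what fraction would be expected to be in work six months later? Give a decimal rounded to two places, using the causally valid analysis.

0.43

Since prior employment history is a pre-existing factor (not a product of the programme) and it affects the outcome on its own, it is a confounder. The stratified rates, not the pooled rate, identify the causal effect.
Standardising the intensive programme to the population prior employment history mix: 0.537·725/1036 + 0.463·26/214 = 0.432.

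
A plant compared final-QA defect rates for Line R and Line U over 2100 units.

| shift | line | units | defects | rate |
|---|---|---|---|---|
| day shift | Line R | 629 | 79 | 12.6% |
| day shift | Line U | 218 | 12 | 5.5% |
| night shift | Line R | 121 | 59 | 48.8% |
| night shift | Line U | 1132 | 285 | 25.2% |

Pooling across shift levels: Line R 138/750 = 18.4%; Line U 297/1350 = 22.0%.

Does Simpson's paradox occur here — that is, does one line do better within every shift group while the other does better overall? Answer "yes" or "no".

Within each shift level (day shift 12.6% vs 5.5%; night shift 48.8% vs 25.2%), Line U has the lower rate every time. Pooled: 18.4% vs 22.0% — Line R has the lower rate overall. The two comparisons disagree.

yes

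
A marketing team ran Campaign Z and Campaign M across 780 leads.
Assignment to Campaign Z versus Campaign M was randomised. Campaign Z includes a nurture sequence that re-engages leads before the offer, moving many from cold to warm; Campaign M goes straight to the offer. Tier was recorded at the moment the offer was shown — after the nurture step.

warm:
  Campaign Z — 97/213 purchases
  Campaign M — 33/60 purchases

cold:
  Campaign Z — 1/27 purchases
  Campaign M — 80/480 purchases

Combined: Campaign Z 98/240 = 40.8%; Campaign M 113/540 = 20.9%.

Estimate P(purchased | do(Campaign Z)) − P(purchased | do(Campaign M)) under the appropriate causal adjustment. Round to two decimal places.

The stratified and pooled comparisons disagree (Campaign M wins within each engagement tier; Campaign Z wins overall), so the answer turns on the causal role of engagement tier.
The distribution of engagement tier is itself part of what the campaign does — it is an intermediate outcome. Holding it fixed would remove that part of the effect; the total effect is the pooled difference.
The causal difference is the pooled difference: 0.408 − 0.209 = +0.199.

+0.20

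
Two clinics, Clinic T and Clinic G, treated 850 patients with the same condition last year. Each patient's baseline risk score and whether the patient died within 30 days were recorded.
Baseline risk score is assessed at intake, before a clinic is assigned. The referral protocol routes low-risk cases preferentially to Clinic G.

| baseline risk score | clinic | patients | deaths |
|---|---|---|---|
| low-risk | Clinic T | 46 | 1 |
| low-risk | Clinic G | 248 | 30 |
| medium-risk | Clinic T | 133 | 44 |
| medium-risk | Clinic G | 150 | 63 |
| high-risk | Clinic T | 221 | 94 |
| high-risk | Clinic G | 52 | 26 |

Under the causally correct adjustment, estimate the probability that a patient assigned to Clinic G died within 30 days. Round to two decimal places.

Nothing the clinic does changes baseline risk score; the imbalance is an allocation artefact. With baseline risk score also predicting the outcome, the pooled figure is confounded, and the within-stratum comparison is the causal one.
Standardising Clinic G to the population baseline risk score mix: 0.346·30/248 + 0.333·63/150 + 0.321·26/52 = 0.342.

0.34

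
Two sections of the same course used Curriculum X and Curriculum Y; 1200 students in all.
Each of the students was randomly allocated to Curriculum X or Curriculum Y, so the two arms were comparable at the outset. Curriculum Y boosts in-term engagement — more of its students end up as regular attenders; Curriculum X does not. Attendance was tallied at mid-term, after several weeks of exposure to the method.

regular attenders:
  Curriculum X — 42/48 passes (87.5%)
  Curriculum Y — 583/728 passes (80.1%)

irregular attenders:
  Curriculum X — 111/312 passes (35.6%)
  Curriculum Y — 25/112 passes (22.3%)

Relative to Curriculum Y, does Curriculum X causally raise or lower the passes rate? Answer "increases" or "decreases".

decreases

Within every mid-term attendance level Curriculum X has the higher rate, yet pooled Curriculum Y does — Simpson's reversal.
The distribution of mid-term attendance is itself part of what the teaching method does — it is an intermediate outcome. Holding it fixed would remove that part of the effect; the total effect is the pooled difference.
Pooled: Curriculum X 42.5% vs Curriculum Y 72.4%; Curriculum Y is higher overall.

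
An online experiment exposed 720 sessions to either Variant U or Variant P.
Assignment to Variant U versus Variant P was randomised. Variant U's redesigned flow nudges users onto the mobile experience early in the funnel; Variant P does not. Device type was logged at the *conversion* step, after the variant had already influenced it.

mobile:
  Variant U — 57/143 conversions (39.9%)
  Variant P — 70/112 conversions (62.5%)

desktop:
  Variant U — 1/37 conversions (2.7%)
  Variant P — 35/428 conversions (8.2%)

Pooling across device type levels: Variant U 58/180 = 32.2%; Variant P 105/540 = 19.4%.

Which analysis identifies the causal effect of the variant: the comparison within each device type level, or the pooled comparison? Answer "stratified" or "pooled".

pooled

Within every device type level Variant P has the higher rate, yet pooled Variant U does — Simpson's reversal.
Because the variant influences device type, device type is a post-treatment mediator, not a confounder. Stratifying on it would bias the estimate; the causal effect is the crude pooled difference.
Pooled: Variant U 32.2% vs Variant P 19.4%; Variant U is higher overall.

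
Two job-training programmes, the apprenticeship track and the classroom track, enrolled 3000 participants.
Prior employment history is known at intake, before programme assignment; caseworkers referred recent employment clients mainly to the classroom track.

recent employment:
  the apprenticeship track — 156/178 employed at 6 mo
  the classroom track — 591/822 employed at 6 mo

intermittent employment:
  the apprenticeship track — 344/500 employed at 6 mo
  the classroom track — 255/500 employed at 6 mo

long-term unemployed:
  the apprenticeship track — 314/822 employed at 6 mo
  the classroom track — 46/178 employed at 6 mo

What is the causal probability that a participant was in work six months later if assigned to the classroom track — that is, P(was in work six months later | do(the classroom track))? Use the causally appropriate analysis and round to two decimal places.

Within every prior employment history level the apprenticeship track has the higher rate, yet pooled the classroom track does — Simpson's reversal.
Nothing the programme does changes prior employment history; the imbalance is an allocation artefact. With prior employment history also predicting the outcome, the pooled figure is confounded, and the within-stratum comparison is the causal one.
Standardising the classroom track to the population prior employment history mix: 0.333·591/822 + 0.333·255/500 + 0.333·46/178 = 0.496.

0.50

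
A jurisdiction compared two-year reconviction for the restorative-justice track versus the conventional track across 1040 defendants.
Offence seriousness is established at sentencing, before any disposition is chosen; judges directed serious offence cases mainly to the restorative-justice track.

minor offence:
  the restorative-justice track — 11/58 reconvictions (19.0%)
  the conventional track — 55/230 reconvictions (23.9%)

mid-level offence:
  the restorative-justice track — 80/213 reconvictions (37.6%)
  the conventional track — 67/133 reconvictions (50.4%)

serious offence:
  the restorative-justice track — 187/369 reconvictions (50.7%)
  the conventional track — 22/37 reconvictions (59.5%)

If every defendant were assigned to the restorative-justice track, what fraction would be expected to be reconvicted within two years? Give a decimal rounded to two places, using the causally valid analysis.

Nothing the disposition does changes offence seriousness; the imbalance is an allocation artefact. With offence seriousness also predicting the outcome, the pooled figure is confounded, and the within-stratum comparison is the causal one.
Standardising the restorative-justice track to the population offence seriousness mix: 0.277·11/58 + 0.333·80/213 + 0.390·187/369 = 0.375.

0.38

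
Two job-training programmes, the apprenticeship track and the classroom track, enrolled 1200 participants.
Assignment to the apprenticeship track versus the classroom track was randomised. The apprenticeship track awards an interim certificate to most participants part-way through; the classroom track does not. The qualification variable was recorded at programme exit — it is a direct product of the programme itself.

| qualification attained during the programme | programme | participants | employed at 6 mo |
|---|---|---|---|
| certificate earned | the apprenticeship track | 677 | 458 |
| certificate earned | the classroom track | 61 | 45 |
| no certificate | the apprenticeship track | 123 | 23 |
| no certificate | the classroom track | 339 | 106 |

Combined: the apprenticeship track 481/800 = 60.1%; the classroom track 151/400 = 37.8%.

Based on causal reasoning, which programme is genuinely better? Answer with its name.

Within every qualification attained during the programme level the classroom track has the higher rate, yet pooled the apprenticeship track does — Simpson's reversal.
Stratifying would compare programmes among participants the programmes themselves sorted into qualification attained during the programme groups — a form of selection on an intermediate. The unconditioned pooled rates give the total causal effect.
Pooled: the apprenticeship track 60.1% vs the classroom track 37.8%; the apprenticeship track is higher overall.

the apprenticeship track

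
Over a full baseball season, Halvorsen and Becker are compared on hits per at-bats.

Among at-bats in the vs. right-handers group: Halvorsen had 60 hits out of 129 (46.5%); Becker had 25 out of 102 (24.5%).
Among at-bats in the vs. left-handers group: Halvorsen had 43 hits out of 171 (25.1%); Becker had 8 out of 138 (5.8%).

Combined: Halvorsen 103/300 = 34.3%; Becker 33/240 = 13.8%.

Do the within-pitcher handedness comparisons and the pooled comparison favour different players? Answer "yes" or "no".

Within each pitcher handedness level (vs. right-handers 46.5% vs 24.5%; vs. left-handers 25.1% vs 5.8%), Halvorsen has the higher rate every time. Pooled: 34.3% vs 13.8% — Halvorsen has the higher rate overall. They agree.

no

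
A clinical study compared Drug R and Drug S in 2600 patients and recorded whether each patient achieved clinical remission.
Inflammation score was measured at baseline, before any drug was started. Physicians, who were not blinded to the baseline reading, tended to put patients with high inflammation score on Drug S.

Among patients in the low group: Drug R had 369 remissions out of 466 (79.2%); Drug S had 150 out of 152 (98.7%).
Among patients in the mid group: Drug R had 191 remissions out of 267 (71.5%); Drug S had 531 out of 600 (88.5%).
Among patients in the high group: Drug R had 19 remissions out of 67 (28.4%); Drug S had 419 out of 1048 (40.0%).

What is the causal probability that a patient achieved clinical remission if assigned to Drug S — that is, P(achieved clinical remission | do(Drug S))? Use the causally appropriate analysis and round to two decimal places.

The imbalance in inflammation score arose from how patients were allocated, not from anything the drug did; and inflammation score independently affects the outcome. The pooled gap is confounded — condition on inflammation score.
Standardising Drug S to the population inflammation score mix: 0.238·150/152 + 0.333·531/600 + 0.429·419/1048 = 0.701.

0.70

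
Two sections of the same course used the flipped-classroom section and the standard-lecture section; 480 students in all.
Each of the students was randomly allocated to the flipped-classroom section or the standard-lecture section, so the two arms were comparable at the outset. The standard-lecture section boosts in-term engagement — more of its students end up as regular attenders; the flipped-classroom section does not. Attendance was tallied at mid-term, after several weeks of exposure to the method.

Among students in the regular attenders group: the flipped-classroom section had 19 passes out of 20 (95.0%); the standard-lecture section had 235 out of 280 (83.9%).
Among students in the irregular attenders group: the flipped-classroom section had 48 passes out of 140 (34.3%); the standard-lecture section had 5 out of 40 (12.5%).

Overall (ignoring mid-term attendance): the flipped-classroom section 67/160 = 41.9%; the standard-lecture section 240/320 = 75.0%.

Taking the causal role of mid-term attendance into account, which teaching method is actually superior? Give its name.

Mid-term attendance lies on the pathway teaching method → mid-term attendance → outcome, so adjusting for it blocks the indirect effect. For the total causal effect of teaching method, use the unadjusted pooled rates.
Pooled: the flipped-classroom section 41.9% vs the standard-lecture section 75.0%; the standard-lecture section is higher overall.

the standard-lecture section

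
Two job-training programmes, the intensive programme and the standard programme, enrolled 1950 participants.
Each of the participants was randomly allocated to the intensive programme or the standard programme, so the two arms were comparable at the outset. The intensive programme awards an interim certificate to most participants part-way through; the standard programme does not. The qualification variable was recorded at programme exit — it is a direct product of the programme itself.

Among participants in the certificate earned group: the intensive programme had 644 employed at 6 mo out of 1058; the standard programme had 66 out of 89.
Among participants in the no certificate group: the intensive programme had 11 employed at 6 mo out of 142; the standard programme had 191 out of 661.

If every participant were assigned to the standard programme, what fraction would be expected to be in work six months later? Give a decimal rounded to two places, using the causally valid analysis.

The distribution of qualification attained during the programme is itself part of what the programme does — it is an intermediate outcome. Holding it fixed would remove that part of the effect; the total effect is the pooled difference.
So P(outcome | do(the standard programme)) is just the pooled rate for the standard programme: 257/750 = 0.343.

0.34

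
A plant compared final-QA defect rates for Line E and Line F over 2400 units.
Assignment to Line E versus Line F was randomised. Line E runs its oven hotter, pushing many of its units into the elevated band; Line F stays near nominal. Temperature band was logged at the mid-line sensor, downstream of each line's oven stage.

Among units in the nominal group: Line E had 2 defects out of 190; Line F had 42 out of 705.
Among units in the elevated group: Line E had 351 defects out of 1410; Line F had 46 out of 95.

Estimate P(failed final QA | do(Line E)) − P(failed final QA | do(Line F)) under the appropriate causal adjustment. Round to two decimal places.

+0.11

Line E is lower inside every in-process temperature band stratum but Line F is lower in aggregate. Whether to stratify depends on how in-process temperature band relates to the line.
The distribution of in-process temperature band is itself part of what the line does — it is an intermediate outcome. Holding it fixed would remove that part of the effect; the total effect is the pooled difference.
The causal difference is the pooled difference: 0.221 − 0.110 = +0.111.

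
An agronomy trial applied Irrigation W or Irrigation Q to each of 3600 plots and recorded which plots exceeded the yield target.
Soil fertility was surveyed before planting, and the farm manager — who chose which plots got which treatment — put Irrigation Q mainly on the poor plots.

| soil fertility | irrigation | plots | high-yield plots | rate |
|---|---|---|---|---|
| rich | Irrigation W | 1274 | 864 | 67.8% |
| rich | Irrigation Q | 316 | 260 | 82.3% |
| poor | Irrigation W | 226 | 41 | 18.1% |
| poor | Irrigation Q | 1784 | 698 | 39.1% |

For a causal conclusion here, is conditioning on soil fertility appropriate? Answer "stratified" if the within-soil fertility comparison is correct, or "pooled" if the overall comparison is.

stratified

The stratified and pooled comparisons disagree (Irrigation Q wins within each soil fertility; Irrigation W wins overall), so the answer turns on the causal role of soil fertility.
Since soil fertility is a pre-existing factor (not a product of the irrigation) and it affects the outcome on its own, it is a confounder. The stratified rates, not the pooled rate, identify the causal effect.
Within each level — rich: 67.8% vs 82.3%; poor: 18.1% vs 39.1% — Irrigation Q is higher every time.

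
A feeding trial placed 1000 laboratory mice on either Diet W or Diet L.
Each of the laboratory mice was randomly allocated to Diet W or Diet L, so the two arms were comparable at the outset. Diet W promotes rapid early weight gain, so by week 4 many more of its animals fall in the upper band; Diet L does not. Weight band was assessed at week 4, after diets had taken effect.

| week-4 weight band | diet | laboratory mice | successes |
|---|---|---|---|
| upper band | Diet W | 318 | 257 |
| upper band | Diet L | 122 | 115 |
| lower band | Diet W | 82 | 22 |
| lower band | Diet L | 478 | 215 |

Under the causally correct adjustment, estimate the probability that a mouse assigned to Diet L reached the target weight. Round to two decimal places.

0.55

Week-4 weight band here is a post-treatment variable shaped by the diet; conditioning on it would introduce bias rather than remove it. The overall comparison is the causal one.
So P(outcome | do(Diet L)) is just the pooled rate for Diet L: 330/600 = 0.550.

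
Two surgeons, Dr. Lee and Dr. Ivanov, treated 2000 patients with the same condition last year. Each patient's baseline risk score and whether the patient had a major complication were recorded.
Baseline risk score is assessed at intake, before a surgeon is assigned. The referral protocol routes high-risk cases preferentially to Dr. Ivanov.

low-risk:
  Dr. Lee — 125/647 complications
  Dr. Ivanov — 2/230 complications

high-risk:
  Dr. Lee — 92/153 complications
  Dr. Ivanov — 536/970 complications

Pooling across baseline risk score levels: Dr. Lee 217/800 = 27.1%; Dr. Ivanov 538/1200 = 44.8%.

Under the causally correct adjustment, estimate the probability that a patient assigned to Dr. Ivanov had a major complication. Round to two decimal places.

0.31

The baseline risk score-specific comparison favours Dr. Ivanov throughout, but the pooled figures favour Dr. Lee. The question is whether to condition on baseline risk score.
Nothing the surgeon does changes baseline risk score; the imbalance is an allocation artefact. With baseline risk score also predicting the outcome, the pooled figure is confounded, and the within-stratum comparison is the causal one.
Standardising Dr. Ivanov to the population baseline risk score mix: 0.439·2/230 + 0.561·536/970 = 0.314.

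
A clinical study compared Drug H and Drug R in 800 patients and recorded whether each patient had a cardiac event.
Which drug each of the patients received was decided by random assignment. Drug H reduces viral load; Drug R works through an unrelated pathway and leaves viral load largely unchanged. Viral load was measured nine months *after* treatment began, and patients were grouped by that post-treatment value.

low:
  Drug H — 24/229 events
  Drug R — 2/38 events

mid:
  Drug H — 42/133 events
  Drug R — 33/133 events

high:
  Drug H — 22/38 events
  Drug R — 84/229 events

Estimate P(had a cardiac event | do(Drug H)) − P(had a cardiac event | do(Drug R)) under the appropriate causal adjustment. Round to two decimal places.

Because the drug influences viral load, viral load is a post-treatment mediator, not a confounder. Stratifying on it would bias the estimate; the causal effect is the crude pooled difference.
The causal difference is the pooled difference: 0.220 − 0.297 = -0.077.

-0.08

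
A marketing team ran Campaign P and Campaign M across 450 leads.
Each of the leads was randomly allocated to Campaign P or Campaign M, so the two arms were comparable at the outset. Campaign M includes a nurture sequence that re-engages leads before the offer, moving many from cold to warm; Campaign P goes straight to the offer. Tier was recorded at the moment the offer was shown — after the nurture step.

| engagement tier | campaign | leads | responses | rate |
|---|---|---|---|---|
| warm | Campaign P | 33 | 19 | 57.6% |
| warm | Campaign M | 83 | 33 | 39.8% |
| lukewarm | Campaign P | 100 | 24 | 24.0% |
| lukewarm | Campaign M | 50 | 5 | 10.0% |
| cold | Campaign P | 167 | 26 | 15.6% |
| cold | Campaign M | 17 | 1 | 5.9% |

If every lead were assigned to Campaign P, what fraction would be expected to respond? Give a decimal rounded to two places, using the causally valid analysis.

0.23

Within every engagement tier level Campaign P has the higher rate, yet pooled Campaign M does — Simpson's reversal.
Engagement tier is downstream of the campaign. One should not condition on a consequence of treatment, so the overall rates are the right comparison.
So P(outcome | do(Campaign P)) is just the pooled rate for Campaign P: 69/300 = 0.230.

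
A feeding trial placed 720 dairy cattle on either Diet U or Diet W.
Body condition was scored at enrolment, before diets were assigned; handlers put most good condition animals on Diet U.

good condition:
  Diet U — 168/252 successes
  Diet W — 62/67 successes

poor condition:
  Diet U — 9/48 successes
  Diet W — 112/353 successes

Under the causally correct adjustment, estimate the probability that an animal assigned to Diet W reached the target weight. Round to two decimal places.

0.59

Nothing the diet does changes starting body condition; the imbalance is an allocation artefact. With starting body condition also predicting the outcome, the pooled figure is confounded, and the within-stratum comparison is the causal one.
Standardising Diet W to the population starting body condition mix: 0.443·62/67 + 0.557·112/353 = 0.587.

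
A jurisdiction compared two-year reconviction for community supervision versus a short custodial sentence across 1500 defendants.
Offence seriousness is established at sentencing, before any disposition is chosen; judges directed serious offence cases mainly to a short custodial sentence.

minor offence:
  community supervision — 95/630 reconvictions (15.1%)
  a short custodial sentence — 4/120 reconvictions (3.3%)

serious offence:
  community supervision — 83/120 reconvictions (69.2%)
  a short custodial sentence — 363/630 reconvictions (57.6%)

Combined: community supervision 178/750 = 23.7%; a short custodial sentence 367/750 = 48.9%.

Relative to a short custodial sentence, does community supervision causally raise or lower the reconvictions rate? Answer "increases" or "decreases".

increases

Within every offence seriousness level a short custodial sentence has the lower rate, yet pooled community supervision does — Simpson's reversal.
Here offence seriousness is a common cause — it drives both which disposition a case falls under and the outcome. The crude comparison mixes populations; the stratum-specific rates are the causally relevant ones.
Within each level — minor offence: 15.1% vs 3.3%; serious offence: 69.2% vs 57.6% — a short custodial sentence is lower every time.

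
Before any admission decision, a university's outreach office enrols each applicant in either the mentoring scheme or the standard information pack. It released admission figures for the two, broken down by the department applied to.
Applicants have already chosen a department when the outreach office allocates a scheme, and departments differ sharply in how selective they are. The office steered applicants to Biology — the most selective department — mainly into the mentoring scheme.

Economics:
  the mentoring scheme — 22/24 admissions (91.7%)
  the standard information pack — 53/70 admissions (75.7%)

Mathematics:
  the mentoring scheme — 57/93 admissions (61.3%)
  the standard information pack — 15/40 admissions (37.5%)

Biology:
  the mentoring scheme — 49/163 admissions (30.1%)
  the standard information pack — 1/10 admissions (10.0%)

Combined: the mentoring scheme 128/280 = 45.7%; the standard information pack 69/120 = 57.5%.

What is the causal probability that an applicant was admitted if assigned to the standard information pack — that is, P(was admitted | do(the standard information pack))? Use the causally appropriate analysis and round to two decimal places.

Since department is a pre-existing factor (not a product of the outreach scheme) and it affects the outcome on its own, it is a confounder. The stratified rates, not the pooled rate, identify the causal effect.
Standardising the standard information pack to the population department mix: 0.235·53/70 + 0.333·15/40 + 0.432·1/10 = 0.346.

0.35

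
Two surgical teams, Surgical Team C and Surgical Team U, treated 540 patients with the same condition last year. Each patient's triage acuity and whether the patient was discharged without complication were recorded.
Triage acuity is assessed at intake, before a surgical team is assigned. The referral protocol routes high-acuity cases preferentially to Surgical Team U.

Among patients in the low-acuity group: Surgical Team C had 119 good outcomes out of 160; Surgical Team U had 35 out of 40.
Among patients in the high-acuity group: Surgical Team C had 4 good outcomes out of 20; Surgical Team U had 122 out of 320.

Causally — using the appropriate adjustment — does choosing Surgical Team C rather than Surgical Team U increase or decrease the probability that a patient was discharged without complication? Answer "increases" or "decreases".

decreases

Here triage acuity is a common cause — it drives both which surgical team a case falls under and the outcome. The crude comparison mixes populations; the stratum-specific rates are the causally relevant ones.
Within each level — low-acuity: 74.4% vs 87.5%; high-acuity: 20.0% vs 38.1% — Surgical Team U is higher every time.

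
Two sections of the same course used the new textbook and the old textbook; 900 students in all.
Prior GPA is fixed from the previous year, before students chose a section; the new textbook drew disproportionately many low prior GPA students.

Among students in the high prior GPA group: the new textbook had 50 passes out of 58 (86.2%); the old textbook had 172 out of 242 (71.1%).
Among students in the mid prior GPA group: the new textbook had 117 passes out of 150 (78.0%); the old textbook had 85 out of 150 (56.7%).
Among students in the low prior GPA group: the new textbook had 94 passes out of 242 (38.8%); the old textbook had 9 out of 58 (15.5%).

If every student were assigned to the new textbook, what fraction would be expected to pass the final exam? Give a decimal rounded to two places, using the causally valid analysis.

Prior GPA band differs across teaching methods for reasons unrelated to any effect of the teaching method itself, and it separately predicts the outcome — a classic confounder. We must compare within prior GPA band levels.
Standardising the new textbook to the population prior GPA band mix: 0.333·50/58 + 0.333·117/150 + 0.333·94/242 = 0.677.

0.68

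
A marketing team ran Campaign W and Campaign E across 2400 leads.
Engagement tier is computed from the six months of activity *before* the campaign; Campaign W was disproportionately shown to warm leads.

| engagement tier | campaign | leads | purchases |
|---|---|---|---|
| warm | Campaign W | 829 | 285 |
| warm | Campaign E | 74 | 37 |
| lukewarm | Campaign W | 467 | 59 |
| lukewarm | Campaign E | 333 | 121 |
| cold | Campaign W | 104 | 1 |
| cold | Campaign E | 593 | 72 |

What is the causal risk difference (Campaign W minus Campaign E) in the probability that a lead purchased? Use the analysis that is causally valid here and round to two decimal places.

-0.17

The engagement tier-specific comparison favours Campaign E throughout, but the pooled figures favour Campaign W. The question is whether to condition on engagement tier.
Engagement tier satisfies the back-door criterion: it is not a descendant of the campaign, and it blocks the spurious path from campaign to outcome. Adjusting for it (i.e., using the within-engagement tier rates) gives the causal effect.
Adjusting over the population distribution of engagement tier: 0.376·(0.344−0.500) + 0.333·(0.126−0.363) + 0.290·(0.010−0.121) = -0.170.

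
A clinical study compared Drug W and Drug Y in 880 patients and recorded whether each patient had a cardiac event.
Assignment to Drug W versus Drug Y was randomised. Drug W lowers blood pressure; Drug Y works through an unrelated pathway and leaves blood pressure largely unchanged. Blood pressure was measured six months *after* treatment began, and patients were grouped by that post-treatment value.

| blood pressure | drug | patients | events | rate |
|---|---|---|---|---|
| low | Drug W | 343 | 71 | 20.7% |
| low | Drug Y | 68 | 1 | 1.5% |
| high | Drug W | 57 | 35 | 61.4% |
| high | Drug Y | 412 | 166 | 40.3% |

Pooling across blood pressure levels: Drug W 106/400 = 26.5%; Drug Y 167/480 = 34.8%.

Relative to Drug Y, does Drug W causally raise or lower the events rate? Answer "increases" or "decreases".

Within every blood pressure level Drug Y has the lower rate, yet pooled Drug W does — Simpson's reversal.
The distribution of blood pressure is itself part of what the drug does — it is an intermediate outcome. Holding it fixed would remove that part of the effect; the total effect is the pooled difference.
Pooled: Drug W 26.5% vs Drug Y 34.8%; Drug W is lower overall.

decreases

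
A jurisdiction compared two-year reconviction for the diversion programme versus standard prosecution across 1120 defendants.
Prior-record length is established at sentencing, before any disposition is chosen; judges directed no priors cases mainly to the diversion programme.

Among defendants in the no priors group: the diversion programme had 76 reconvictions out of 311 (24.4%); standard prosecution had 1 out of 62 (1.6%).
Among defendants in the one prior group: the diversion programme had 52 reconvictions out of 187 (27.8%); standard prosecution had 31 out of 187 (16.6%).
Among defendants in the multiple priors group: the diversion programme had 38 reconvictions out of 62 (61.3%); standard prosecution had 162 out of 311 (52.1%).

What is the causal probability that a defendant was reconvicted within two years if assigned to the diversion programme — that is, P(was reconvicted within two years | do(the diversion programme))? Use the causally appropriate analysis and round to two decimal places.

0.38

Nothing the disposition does changes prior-record length; the imbalance is an allocation artefact. With prior-record length also predicting the outcome, the pooled figure is confounded, and the within-stratum comparison is the causal one.
Standardising the diversion programme to the population prior-record length mix: 0.333·76/311 + 0.334·52/187 + 0.333·38/62 = 0.378.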